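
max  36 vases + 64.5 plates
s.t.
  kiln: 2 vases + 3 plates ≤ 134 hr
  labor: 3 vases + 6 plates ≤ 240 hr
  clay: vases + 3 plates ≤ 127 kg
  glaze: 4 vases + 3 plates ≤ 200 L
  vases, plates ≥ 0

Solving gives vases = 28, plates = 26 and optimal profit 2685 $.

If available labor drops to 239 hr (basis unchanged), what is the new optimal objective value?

2678

Check each constraint at x*: kiln 134/134 (tight); labor 240/240 (tight); clay 106/127 (slack 21); glaze 190/200 (slack 10).
By complementary slackness, y = 0 for the non-binding constraints.
From A_Bᵀ y = c: 2·y_kiln + 3·y_labor = 36; 3·y_kiln + 6·y_labor = 64.5.
Solving: y_kiln = 7.5, y_labor = 7.
Δz = y_labor·Δb = 7 × (-1) = -7, so new z* = 2685 − 7 = 2678.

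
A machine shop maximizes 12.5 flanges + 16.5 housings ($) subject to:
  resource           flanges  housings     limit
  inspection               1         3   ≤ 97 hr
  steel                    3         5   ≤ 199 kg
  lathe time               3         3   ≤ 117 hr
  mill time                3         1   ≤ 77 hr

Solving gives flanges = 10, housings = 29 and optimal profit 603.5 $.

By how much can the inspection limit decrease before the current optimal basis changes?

Binding constraints: inspection, lathe time. The basis is B = [[1,3],[3,3]] with det -6.
Per unit decrease in inspection, x* moves by d = (0.5, -0.5).
The basis stays optimal until mill time becomes binding; allowable decrease = 18 hr.

18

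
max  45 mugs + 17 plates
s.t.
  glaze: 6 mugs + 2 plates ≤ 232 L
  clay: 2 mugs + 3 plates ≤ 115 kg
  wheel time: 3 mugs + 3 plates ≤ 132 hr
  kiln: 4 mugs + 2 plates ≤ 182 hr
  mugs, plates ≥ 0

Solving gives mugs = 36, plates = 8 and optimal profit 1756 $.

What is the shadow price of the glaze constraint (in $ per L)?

Binding: glaze and wheel time. Non-binding: clay (19 unused), kiln (22 unused).
By complementary slackness, y = 0 for the non-binding constraints.
Dual feasibility on the basic columns requires 6·y_glaze + 3·y_wheel time = 45, 2·y_glaze + 3·y_wheel time = 17.
→ y_glaze = 7 and y_wheel time = 1.
Shadow price of glaze = 7.

7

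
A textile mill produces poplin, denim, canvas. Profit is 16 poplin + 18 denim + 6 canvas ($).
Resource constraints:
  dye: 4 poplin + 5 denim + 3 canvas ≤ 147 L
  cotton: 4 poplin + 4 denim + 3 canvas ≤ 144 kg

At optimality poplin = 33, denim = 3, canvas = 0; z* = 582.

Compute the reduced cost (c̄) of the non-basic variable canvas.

-6

At the optimum: dye uses 147 of 147 (binding); cotton uses 144 of 144 (binding).
The binding rows give the dual system: 4·y_dye + 4·y_cotton = 16 and 5·y_dye + 4·y_cotton = 18.
Solving: y_dye = 2, y_cotton = 2.
Reduced cost of canvas: c₃ − yᵀa₃ = 6 − (2·3 + 2·3) = 6 − 12 = -6.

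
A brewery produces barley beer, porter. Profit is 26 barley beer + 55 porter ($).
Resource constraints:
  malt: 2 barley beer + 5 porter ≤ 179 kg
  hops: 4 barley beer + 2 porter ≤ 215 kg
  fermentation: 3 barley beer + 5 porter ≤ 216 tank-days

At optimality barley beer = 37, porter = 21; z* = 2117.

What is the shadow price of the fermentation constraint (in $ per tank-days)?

4

Check each constraint at x*: malt 179/179 (tight); hops 190/215 (slack 25); fermentation 216/216 (tight).
Slack constraints have shadow price 0 (complementary slackness).
Dual feasibility on the basic columns requires 2·y_malt + 3·y_fermentation = 26, 5·y_malt + 5·y_fermentation = 55.
→ y_malt = 7 and y_fermentation = 4.
Shadow price of fermentation = 4.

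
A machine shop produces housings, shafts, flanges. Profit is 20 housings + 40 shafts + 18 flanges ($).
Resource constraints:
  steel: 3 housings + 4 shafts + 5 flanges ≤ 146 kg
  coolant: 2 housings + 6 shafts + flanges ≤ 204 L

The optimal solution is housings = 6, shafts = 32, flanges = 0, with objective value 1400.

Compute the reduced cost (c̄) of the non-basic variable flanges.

-6

Both steel and coolant are binding at x*.
From A_Bᵀ y = c: 3·y_steel + 2·y_coolant = 20; 4·y_steel + 6·y_coolant = 40.
Solving: y_steel = 4, y_coolant = 4.
Reduced cost of flanges: c₃ − yᵀa₃ = 18 − (4·5 + 4·1) = 18 − 24 = -6.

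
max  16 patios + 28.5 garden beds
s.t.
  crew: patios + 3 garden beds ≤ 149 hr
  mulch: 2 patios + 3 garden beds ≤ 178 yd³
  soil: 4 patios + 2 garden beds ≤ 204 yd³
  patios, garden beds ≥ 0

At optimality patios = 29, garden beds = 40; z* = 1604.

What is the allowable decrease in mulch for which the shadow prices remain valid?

Binding constraints: crew, mulch. The basis is B = [[1,3],[2,3]] with det -3.
Per unit decrease in mulch, x* moves by d = (-1, 0.3333).
The basis stays optimal until patios reaches 0; allowable decrease = 29 yd³.

29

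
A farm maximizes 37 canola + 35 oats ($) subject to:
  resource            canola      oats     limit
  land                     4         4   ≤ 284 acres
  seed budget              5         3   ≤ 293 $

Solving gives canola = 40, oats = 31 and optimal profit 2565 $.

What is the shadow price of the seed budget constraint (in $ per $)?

1

Check each constraint at x*: land 284/284 (tight); seed budget 293/293 (tight).
From A_Bᵀ y = c: 4·y_land + 5·y_seed budget = 37; 4·y_land + 3·y_seed budget = 35.
This yields shadow prices y_land = 8, y_seed budget = 1.
Shadow price of seed budget = 1.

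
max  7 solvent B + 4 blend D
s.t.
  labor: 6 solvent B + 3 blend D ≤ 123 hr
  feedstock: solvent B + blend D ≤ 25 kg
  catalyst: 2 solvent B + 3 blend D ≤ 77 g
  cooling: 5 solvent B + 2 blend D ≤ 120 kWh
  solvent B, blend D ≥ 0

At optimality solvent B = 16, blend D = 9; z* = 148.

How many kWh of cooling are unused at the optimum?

cooling used = 5·16 + 2·9 = 98; slack = 120 − 98 = 22.

22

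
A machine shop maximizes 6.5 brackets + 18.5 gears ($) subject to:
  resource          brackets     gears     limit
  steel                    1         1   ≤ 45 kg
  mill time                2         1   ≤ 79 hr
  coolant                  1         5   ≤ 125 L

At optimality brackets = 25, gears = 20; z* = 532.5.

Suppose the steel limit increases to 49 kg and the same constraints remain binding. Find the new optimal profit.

Binding: steel and coolant. Non-binding: mill time (9 unused).
By complementary slackness, y = 0 for the non-binding constraint.
The binding rows give the dual system: 1·y_steel + 1·y_coolant = 6.5 and 1·y_steel + 5·y_coolant = 18.5.
This yields shadow prices y_steel = 3.5, y_coolant = 3.
Δz = y_steel·Δb = 3.5 × (4) = 14, so new z* = 532.5 + 14 = 546.5.

546.5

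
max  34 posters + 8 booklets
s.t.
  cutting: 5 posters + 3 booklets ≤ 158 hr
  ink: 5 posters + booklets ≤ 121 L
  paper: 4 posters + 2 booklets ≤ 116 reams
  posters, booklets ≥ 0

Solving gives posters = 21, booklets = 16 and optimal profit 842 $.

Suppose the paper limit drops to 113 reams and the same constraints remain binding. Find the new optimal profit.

Binding: ink and paper. Non-binding: cutting (5 unused).
Since cutting is not tight, its dual is 0.
The binding rows give the dual system: 5·y_ink + 4·y_paper = 34 and 1·y_ink + 2·y_paper = 8.
Solving: y_ink = 6, y_paper = 1.
Δz = y_paper·Δb = 1 × (-3) = -3, so new z* = 842 − 3 = 839.

839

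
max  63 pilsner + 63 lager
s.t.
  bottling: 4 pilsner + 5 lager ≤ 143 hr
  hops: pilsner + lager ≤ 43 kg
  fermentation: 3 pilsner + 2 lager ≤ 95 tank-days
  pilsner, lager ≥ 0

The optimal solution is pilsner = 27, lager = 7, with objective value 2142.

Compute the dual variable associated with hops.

Binding: bottling and fermentation. Non-binding: hops (9 unused).
By complementary slackness, y = 0 for the non-binding constraint.
From A_Bᵀ y = c: 4·y_bottling + 3·y_fermentation = 63; 5·y_bottling + 2·y_fermentation = 63.
→ y_bottling = 9 and y_fermentation = 9.
Shadow price of hops = 0.

0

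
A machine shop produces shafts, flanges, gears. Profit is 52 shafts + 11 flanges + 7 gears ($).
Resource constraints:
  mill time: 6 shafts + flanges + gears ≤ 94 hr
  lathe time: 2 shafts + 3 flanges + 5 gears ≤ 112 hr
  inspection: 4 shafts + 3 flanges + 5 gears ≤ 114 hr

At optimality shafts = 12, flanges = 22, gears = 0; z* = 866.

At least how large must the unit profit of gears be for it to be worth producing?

Check each constraint at x*: mill time 94/94 (tight); lathe time 90/112 (slack 22); inspection 114/114 (tight).
Since lathe time is not tight, its dual is 0.
From A_Bᵀ y = c: 6·y_mill time + 4·y_inspection = 52; 1·y_mill time + 3·y_inspection = 11.
This yields shadow prices y_mill time = 8, y_inspection = 1.
gears enters the basis when its profit ≥ yᵀa₃ = 8·1 + 1·5 = 13.

13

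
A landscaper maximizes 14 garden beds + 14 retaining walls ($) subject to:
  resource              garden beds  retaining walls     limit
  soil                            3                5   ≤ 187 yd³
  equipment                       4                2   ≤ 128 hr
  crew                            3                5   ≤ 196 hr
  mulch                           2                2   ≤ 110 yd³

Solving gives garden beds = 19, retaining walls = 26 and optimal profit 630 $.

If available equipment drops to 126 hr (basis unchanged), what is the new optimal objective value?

626

At the optimum: soil uses 187 of 187 (binding); equipment uses 128 of 128 (binding); crew uses 187 of 196 (slack = 9); mulch uses 90 of 110 (slack = 20).
By complementary slackness, y = 0 for the non-binding constraints.
From A_Bᵀ y = c: 3·y_soil + 4·y_equipment = 14; 5·y_soil + 2·y_equipment = 14.
→ y_soil = 2 and y_equipment = 2.
Δz = y_equipment·Δb = 2 × (-2) = -4, so new z* = 630 − 4 = 626.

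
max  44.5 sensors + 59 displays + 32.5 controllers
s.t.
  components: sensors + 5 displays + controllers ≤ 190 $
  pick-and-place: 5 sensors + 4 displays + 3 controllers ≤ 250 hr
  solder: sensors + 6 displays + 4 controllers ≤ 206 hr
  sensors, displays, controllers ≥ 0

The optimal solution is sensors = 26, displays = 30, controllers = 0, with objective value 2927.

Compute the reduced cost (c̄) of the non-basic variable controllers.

Check each constraint at x*: components 176/190 (slack 14); pick-and-place 250/250 (tight); solder 206/206 (tight).
Slack constraints have shadow price 0 (complementary slackness).
Dual feasibility on the basic columns requires 5·y_pick-and-place + 1·y_solder = 44.5, 4·y_pick-and-place + 6·y_solder = 59.
→ y_pick-and-place = 8 and y_solder = 4.5.
Reduced cost of controllers: c₃ − yᵀa₃ = 32.5 − (8·3 + 4.5·4) = 32.5 − 42 = -9.5.

-9.5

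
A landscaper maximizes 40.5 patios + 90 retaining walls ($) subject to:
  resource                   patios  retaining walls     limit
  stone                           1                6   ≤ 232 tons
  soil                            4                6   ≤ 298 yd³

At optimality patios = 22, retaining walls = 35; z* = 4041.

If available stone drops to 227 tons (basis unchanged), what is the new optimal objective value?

4008.5

Both stone and soil are binding at x*.
From A_Bᵀ y = c: 1·y_stone + 4·y_soil = 40.5; 6·y_stone + 6·y_soil = 90.
→ y_stone = 6.5 and y_soil = 8.5.
Δz = y_stone·Δb = 6.5 × (-5) = -32.5, so new z* = 4041 − 32.5 = 4008.5.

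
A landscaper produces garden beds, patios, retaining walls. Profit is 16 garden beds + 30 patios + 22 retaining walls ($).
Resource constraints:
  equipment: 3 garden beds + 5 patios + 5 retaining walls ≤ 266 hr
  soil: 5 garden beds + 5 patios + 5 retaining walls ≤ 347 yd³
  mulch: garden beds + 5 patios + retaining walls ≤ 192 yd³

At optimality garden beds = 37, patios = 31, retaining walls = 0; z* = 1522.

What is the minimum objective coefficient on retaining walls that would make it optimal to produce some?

26

At the optimum: equipment uses 266 of 266 (binding); soil uses 340 of 347 (slack = 7); mulch uses 192 of 192 (binding).
Since soil is not tight, its dual is 0.
Dual feasibility on the basic columns requires 3·y_equipment + 1·y_mulch = 16, 5·y_equipment + 5·y_mulch = 30.
This yields shadow prices y_equipment = 5, y_mulch = 1.
retaining walls enters the basis when its profit ≥ yᵀa₃ = 5·5 + 1·1 = 26.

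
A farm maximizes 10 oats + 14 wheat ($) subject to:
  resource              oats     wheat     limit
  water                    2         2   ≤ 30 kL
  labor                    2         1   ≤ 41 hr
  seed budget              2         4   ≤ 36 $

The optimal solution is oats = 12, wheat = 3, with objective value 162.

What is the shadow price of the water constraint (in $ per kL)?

3

Check each constraint at x*: water 30/30 (tight); labor 27/41 (slack 14); seed budget 36/36 (tight).
By complementary slackness, y = 0 for the non-binding constraint.
The binding rows give the dual system: 2·y_water + 2·y_seed budget = 10 and 2·y_water + 4·y_seed budget = 14.
Solving: y_water = 3, y_seed budget = 2.
Shadow price of water = 3.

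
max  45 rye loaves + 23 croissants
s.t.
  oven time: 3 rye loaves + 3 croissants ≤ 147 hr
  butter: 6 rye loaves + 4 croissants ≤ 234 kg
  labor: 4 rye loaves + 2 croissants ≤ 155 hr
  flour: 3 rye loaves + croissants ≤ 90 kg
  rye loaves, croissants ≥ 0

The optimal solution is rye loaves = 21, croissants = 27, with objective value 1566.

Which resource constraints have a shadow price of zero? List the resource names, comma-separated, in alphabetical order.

labor, oven time

oven time: 144/147 (slack 3)
butter: 234/234 (binding)
labor: 138/155 (slack 17)
flour: 90/90 (binding)
By complementary slackness, a constraint with positive slack has shadow price 0 → labor, oven time.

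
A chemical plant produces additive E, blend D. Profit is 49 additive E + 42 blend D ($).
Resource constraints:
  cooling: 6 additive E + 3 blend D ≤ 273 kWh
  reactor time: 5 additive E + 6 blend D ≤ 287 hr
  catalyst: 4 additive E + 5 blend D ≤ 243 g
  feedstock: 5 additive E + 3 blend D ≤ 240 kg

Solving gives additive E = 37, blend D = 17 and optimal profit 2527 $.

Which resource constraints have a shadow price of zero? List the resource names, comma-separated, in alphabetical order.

cooling: 273/273 (binding)
reactor time: 287/287 (binding)
catalyst: 233/243 (slack 10)
feedstock: 236/240 (slack 4)
By complementary slackness, a constraint with positive slack has shadow price 0 → catalyst, feedstock.

catalyst, feedstock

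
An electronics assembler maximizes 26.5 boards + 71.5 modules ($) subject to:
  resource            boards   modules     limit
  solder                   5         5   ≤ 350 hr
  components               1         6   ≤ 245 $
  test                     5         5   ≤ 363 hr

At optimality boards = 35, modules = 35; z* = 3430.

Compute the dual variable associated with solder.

At the optimum: solder uses 350 of 350 (binding); components uses 245 of 245 (binding); test uses 350 of 363 (slack = 13).
Since test is not tight, its dual is 0.
Dual feasibility on the basic columns requires 5·y_solder + 1·y_components = 26.5, 5·y_solder + 6·y_components = 71.5.
→ y_solder = 3.5 and y_components = 9.
Shadow price of solder = 3.5.

3.5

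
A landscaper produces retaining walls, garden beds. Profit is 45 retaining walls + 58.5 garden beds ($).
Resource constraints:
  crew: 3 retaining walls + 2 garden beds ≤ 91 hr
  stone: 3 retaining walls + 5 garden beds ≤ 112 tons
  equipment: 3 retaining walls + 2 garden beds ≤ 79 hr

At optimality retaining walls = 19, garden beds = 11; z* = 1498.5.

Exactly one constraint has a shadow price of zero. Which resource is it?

crew

crew: 79/91 (slack 12)
stone: 112/112 (binding)
equipment: 79/79 (binding)
By complementary slackness, a constraint with positive slack has shadow price 0 → crew.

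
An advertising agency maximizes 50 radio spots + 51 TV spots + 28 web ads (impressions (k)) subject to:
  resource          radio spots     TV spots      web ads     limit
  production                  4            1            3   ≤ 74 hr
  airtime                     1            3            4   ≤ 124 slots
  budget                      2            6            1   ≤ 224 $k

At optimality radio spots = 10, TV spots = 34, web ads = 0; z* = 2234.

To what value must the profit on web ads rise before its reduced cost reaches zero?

Check each constraint at x*: production 74/74 (tight); airtime 112/124 (slack 12); budget 224/224 (tight).
Slack constraints have shadow price 0 (complementary slackness).
Dual feasibility on the basic columns requires 4·y_production + 2·y_budget = 50, 1·y_production + 6·y_budget = 51.
This yields shadow prices y_production = 9, y_budget = 7.
web ads enters the basis when its profit ≥ yᵀa₃ = 9·3 + 7·1 = 34.

34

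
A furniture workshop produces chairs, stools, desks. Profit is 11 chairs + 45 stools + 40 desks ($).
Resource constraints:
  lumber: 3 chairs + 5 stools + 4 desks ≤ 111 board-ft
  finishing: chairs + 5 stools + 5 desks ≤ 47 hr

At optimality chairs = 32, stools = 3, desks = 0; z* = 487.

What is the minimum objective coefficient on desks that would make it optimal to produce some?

44

At the optimum: lumber uses 111 of 111 (binding); finishing uses 47 of 47 (binding).
From A_Bᵀ y = c: 3·y_lumber + 1·y_finishing = 11; 5·y_lumber + 5·y_finishing = 45.
→ y_lumber = 1 and y_finishing = 8.
desks enters the basis when its profit ≥ yᵀa₃ = 1·4 + 8·5 = 44.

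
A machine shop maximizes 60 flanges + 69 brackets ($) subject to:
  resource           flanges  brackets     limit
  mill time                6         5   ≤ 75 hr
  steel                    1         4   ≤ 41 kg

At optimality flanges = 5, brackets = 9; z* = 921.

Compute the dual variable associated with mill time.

9

Check each constraint at x*: mill time 75/75 (tight); steel 41/41 (tight).
The binding rows give the dual system: 6·y_mill time + 1·y_steel = 60 and 5·y_mill time + 4·y_steel = 69.
This yields shadow prices y_mill time = 9, y_steel = 6.
Shadow price of mill time = 9.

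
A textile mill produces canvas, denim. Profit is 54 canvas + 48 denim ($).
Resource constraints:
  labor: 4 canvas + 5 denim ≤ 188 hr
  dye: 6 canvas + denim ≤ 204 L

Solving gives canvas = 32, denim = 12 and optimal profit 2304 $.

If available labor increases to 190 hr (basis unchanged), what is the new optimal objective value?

2322

At the optimum: labor uses 188 of 188 (binding); dye uses 204 of 204 (binding).
Dual feasibility on the basic columns requires 4·y_labor + 6·y_dye = 54, 5·y_labor + 1·y_dye = 48.
This yields shadow prices y_labor = 9, y_dye = 3.
Δz = y_labor·Δb = 9 × (2) = 18, so new z* = 2304 + 18 = 2322.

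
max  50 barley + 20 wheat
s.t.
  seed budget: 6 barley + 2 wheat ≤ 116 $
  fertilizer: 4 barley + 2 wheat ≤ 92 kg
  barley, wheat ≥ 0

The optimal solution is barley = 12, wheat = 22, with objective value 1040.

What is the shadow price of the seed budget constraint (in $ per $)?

Both seed budget and fertilizer are binding at x*.
Dual feasibility on the basic columns requires 6·y_seed budget + 4·y_fertilizer = 50, 2·y_seed budget + 2·y_fertilizer = 20.
Solving: y_seed budget = 5, y_fertilizer = 5.
Shadow price of seed budget = 5.

5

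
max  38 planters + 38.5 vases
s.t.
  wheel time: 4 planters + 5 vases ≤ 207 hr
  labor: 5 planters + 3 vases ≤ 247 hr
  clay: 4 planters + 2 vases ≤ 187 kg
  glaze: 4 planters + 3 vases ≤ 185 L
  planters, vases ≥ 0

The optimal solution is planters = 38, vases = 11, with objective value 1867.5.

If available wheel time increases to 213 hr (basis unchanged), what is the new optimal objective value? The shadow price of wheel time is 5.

1897.5

Δb = 6, so new z* = 1867.5 + (5)·(6) = 1867.5 + 30 = 1897.5.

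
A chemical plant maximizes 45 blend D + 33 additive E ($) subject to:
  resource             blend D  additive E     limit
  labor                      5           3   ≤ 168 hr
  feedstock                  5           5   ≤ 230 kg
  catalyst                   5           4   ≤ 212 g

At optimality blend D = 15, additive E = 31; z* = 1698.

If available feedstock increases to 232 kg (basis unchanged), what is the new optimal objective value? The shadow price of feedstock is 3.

Δb = 2, so new z* = 1698 + (3)·(2) = 1698 + 6 = 1704.

1704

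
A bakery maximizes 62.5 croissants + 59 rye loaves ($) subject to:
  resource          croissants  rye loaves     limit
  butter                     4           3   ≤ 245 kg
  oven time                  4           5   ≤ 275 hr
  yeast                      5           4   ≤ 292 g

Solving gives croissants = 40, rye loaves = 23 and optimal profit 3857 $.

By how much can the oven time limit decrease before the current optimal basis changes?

41.4

Binding constraints: oven time, yeast. The basis is B = [[4,5],[5,4]] with det -9.
Per unit decrease in oven time, x* moves by d = (0.4444, -0.5556).
The basis stays optimal until rye loaves reaches 0; allowable decrease = 41.4 hr.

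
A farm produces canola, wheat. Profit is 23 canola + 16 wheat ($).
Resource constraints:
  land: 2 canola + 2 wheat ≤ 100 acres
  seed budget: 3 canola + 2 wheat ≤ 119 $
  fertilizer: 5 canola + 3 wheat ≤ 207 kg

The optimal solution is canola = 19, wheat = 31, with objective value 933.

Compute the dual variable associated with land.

1

Check each constraint at x*: land 100/100 (tight); seed budget 119/119 (tight); fertilizer 188/207 (slack 19).
Slack constraints have shadow price 0 (complementary slackness).
Dual feasibility on the basic columns requires 2·y_land + 3·y_seed budget = 23, 2·y_land + 2·y_seed budget = 16.
Solving: y_land = 1, y_seed budget = 7.
Shadow price of land = 1.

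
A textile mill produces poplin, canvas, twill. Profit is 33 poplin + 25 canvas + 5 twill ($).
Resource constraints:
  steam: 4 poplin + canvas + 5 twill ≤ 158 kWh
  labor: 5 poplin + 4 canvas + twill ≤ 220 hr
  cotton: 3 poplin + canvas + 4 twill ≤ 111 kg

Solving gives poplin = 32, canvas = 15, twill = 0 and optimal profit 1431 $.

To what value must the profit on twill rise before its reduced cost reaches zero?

10

Check each constraint at x*: steam 143/158 (slack 15); labor 220/220 (tight); cotton 111/111 (tight).
Since steam is not tight, its dual is 0.
Dual feasibility on the basic columns requires 5·y_labor + 3·y_cotton = 33, 4·y_labor + 1·y_cotton = 25.
→ y_labor = 6 and y_cotton = 1.
twill enters the basis when its profit ≥ yᵀa₃ = 6·1 + 1·4 = 10.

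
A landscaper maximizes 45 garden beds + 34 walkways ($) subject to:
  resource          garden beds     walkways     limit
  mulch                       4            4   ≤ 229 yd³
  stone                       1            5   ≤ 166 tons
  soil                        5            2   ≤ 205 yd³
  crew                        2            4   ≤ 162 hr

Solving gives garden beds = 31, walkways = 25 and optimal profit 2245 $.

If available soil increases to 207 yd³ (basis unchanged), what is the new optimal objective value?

2259

Binding: soil and crew. Non-binding: mulch (5 unused), stone (10 unused).
Since mulch, stone are not tight, their duals are 0.
Dual feasibility on the basic columns requires 5·y_soil + 2·y_crew = 45, 2·y_soil + 4·y_crew = 34.
→ y_soil = 7 and y_crew = 5.
Δz = y_soil·Δb = 7 × (2) = 14, so new z* = 2245 + 14 = 2259.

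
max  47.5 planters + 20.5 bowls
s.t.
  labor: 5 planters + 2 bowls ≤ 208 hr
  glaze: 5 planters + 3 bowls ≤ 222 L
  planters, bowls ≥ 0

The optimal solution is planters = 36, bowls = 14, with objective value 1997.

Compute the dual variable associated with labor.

Check each constraint at x*: labor 208/208 (tight); glaze 222/222 (tight).
Dual feasibility on the basic columns requires 5·y_labor + 5·y_glaze = 47.5, 2·y_labor + 3·y_glaze = 20.5.
This yields shadow prices y_labor = 8, y_glaze = 1.5.
Shadow price of labor = 8.

8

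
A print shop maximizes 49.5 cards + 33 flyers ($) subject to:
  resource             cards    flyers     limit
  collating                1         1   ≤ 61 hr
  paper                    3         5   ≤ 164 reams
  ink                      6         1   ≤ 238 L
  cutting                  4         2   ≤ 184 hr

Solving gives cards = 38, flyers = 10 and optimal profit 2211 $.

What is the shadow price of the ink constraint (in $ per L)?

At the optimum: collating uses 48 of 61 (slack = 13); paper uses 164 of 164 (binding); ink uses 238 of 238 (binding); cutting uses 172 of 184 (slack = 12).
By complementary slackness, y = 0 for the non-binding constraints.
The binding rows give the dual system: 3·y_paper + 6·y_ink = 49.5 and 5·y_paper + 1·y_ink = 33.
This yields shadow prices y_paper = 5.5, y_ink = 5.5.
Shadow price of ink = 5.5.

5.5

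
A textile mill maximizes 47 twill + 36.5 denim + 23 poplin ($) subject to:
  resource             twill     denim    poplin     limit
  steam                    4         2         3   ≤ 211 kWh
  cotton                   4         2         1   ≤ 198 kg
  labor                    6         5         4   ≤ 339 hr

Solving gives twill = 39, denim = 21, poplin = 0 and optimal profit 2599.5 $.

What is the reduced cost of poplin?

-5

At the optimum: steam uses 198 of 211 (slack = 13); cotton uses 198 of 198 (binding); labor uses 339 of 339 (binding).
Since steam is not tight, its dual is 0.
Dual feasibility on the basic columns requires 4·y_cotton + 6·y_labor = 47, 2·y_cotton + 5·y_labor = 36.5.
→ y_cotton = 2 and y_labor = 6.5.
Reduced cost of poplin: c₃ − yᵀa₃ = 23 − (2·1 + 6.5·4) = 23 − 28 = -5.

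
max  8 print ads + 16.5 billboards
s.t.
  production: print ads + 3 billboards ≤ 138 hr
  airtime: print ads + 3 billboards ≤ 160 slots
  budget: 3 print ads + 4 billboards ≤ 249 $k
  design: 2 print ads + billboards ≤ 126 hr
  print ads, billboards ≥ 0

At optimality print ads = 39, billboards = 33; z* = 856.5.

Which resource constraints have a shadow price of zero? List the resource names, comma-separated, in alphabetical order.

production: 138/138 (binding)
airtime: 138/160 (slack 22)
budget: 249/249 (binding)
design: 111/126 (slack 15)
By complementary slackness, a constraint with positive slack has shadow price 0 → airtime, design.

airtime, design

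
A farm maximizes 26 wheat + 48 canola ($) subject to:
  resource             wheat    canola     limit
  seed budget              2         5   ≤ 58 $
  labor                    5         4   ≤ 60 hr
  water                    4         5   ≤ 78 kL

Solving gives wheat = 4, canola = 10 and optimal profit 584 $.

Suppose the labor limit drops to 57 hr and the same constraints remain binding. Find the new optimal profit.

578

Check each constraint at x*: seed budget 58/58 (tight); labor 60/60 (tight); water 66/78 (slack 12).
Since water is not tight, its dual is 0.
From A_Bᵀ y = c: 2·y_seed budget + 5·y_labor = 26; 5·y_seed budget + 4·y_labor = 48.
→ y_seed budget = 8 and y_labor = 2.
Δz = y_labor·Δb = 2 × (-3) = -6, so new z* = 584 − 6 = 578.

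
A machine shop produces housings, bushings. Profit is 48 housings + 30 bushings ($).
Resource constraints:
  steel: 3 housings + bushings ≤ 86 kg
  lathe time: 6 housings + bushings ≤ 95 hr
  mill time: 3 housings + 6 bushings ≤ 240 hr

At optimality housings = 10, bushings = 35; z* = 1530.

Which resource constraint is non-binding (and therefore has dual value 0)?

steel: 65/86 (slack 21)
lathe time: 95/95 (binding)
mill time: 240/240 (binding)
By complementary slackness, a constraint with positive slack has shadow price 0 → steel.

steel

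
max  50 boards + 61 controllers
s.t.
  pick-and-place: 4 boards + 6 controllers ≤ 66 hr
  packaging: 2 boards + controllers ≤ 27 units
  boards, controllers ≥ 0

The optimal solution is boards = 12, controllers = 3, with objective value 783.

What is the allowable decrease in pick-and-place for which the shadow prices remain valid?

Binding constraints: pick-and-place, packaging. The basis is B = [[4,6],[2,1]] with det -8.
Per unit decrease in pick-and-place, x* moves by d = (0.125, -0.25).
The basis stays optimal until controllers reaches 0; allowable decrease = 12 hr.

12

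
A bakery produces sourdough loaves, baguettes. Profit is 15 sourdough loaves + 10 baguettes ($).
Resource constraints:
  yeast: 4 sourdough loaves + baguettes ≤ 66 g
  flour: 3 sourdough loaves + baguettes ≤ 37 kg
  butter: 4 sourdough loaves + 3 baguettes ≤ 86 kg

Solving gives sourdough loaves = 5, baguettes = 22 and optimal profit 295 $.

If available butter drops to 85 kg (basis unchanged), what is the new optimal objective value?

292

Check each constraint at x*: yeast 42/66 (slack 24); flour 37/37 (tight); butter 86/86 (tight).
By complementary slackness, y = 0 for the non-binding constraint.
Dual feasibility on the basic columns requires 3·y_flour + 4·y_butter = 15, 1·y_flour + 3·y_butter = 10.
→ y_flour = 1 and y_butter = 3.
Δz = y_butter·Δb = 3 × (-1) = -3, so new z* = 295 − 3 = 292.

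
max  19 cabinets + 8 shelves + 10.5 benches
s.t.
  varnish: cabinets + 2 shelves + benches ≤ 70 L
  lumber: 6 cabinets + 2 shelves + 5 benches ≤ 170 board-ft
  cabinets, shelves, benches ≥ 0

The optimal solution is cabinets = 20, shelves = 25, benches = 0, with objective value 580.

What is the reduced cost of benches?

-5.5

At the optimum: varnish uses 70 of 70 (binding); lumber uses 170 of 170 (binding).
The binding rows give the dual system: 1·y_varnish + 6·y_lumber = 19 and 2·y_varnish + 2·y_lumber = 8.
→ y_varnish = 1 and y_lumber = 3.
Reduced cost of benches: c₃ − yᵀa₃ = 10.5 − (1·1 + 3·5) = 10.5 − 16 = -5.5.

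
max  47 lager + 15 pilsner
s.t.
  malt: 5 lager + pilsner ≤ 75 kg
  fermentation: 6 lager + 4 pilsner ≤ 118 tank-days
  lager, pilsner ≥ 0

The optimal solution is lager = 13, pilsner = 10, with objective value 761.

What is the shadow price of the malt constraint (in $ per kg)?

Both malt and fermentation are binding at x*.
Dual feasibility on the basic columns requires 5·y_malt + 6·y_fermentation = 47, 1·y_malt + 4·y_fermentation = 15.
This yields shadow prices y_malt = 7, y_fermentation = 2.
Shadow price of malt = 7.

7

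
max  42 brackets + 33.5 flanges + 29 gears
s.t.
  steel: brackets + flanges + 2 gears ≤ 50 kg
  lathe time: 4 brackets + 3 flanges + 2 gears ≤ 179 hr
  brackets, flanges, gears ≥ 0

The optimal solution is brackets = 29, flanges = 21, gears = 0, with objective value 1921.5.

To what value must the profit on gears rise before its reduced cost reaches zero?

Check each constraint at x*: steel 50/50 (tight); lathe time 179/179 (tight).
Dual feasibility on the basic columns requires 1·y_steel + 4·y_lathe time = 42, 1·y_steel + 3·y_lathe time = 33.5.
This yields shadow prices y_steel = 8, y_lathe time = 8.5.
gears enters the basis when its profit ≥ yᵀa₃ = 8·2 + 8.5·2 = 33.

33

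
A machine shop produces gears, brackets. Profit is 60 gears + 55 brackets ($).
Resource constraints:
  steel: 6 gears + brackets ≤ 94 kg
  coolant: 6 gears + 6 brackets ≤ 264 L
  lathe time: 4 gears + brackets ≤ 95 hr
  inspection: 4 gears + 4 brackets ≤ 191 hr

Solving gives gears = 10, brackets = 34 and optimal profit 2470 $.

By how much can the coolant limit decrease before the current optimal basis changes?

170

Binding constraints: steel, coolant. The basis is B = [[6,1],[6,6]] with det 30.
Per unit decrease in coolant, x* moves by d = (0.0333, -0.2).
The basis stays optimal until brackets reaches 0; allowable decrease = 170 L.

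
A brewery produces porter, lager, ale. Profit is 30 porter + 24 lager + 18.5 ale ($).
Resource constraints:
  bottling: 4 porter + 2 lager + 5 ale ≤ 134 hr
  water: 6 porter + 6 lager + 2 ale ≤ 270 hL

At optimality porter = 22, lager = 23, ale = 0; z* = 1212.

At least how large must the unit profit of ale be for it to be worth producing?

Both bottling and water are binding at x*.
From A_Bᵀ y = c: 4·y_bottling + 6·y_water = 30; 2·y_bottling + 6·y_water = 24.
This yields shadow prices y_bottling = 3, y_water = 3.
ale enters the basis when its profit ≥ yᵀa₃ = 3·5 + 3·2 = 21.

21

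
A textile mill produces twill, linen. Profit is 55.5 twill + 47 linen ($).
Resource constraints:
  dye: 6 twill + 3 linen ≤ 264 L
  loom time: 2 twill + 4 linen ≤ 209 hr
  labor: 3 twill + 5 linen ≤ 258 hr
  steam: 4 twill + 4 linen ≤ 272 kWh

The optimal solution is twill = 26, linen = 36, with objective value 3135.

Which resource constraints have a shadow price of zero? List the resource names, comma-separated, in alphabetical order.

dye: 264/264 (binding)
loom time: 196/209 (slack 13)
labor: 258/258 (binding)
steam: 248/272 (slack 24)
By complementary slackness, a constraint with positive slack has shadow price 0 → loom time, steam.

loom time, steam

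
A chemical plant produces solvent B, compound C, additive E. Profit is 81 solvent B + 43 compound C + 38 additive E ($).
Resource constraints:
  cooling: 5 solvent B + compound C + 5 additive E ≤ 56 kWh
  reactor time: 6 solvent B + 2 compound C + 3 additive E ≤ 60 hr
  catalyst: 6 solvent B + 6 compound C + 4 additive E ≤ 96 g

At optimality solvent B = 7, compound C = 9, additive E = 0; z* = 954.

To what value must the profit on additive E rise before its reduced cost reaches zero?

44.5

Check each constraint at x*: cooling 44/56 (slack 12); reactor time 60/60 (tight); catalyst 96/96 (tight).
By complementary slackness, y = 0 for the non-binding constraint.
From A_Bᵀ y = c: 6·y_reactor time + 6·y_catalyst = 81; 2·y_reactor time + 6·y_catalyst = 43.
Solving: y_reactor time = 9.5, y_catalyst = 4.
additive E enters the basis when its profit ≥ yᵀa₃ = 9.5·3 + 4·4 = 44.5.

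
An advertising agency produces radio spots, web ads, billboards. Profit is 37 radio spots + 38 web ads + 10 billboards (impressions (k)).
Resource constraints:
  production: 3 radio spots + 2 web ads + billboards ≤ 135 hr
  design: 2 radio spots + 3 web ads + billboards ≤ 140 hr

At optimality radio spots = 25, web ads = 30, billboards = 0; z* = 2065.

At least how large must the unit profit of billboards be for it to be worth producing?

Check each constraint at x*: production 135/135 (tight); design 140/140 (tight).
The binding rows give the dual system: 3·y_production + 2·y_design = 37 and 2·y_production + 3·y_design = 38.
→ y_production = 7 and y_design = 8.
billboards enters the basis when its profit ≥ yᵀa₃ = 7·1 + 8·1 = 15.

15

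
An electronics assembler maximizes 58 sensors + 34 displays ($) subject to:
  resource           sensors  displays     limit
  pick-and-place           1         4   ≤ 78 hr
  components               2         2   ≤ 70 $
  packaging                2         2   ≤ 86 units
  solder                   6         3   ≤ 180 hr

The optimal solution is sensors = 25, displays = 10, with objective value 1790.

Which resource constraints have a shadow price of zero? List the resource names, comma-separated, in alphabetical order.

packaging, pick-and-place

pick-and-place: 65/78 (slack 13)
components: 70/70 (binding)
packaging: 70/86 (slack 16)
solder: 180/180 (binding)
By complementary slackness, a constraint with positive slack has shadow price 0 → packaging, pick-and-place.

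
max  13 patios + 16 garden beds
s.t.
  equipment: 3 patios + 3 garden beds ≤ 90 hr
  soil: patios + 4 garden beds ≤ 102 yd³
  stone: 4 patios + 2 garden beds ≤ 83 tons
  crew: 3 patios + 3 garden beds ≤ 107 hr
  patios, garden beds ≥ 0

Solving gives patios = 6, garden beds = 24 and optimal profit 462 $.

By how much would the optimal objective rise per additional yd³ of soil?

Check each constraint at x*: equipment 90/90 (tight); soil 102/102 (tight); stone 72/83 (slack 11); crew 90/107 (slack 17).
By complementary slackness, y = 0 for the non-binding constraints.
The binding rows give the dual system: 3·y_equipment + 1·y_soil = 13 and 3·y_equipment + 4·y_soil = 16.
→ y_equipment = 4 and y_soil = 1.
Shadow price of soil = 1.

1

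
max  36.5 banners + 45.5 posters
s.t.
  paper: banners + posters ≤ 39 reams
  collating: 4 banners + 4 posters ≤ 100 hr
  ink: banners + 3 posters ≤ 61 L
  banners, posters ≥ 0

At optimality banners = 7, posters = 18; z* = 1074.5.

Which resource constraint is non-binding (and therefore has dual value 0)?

paper: 25/39 (slack 14)
collating: 100/100 (binding)
ink: 61/61 (binding)
By complementary slackness, a constraint with positive slack has shadow price 0 → paper.

paper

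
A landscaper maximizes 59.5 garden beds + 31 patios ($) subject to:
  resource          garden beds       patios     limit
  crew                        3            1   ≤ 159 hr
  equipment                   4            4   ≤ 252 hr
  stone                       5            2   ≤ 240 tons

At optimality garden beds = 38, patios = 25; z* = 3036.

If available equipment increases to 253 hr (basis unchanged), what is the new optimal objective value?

Binding: equipment and stone. Non-binding: crew (20 unused).
Since crew is not tight, its dual is 0.
The binding rows give the dual system: 4·y_equipment + 5·y_stone = 59.5 and 4·y_equipment + 2·y_stone = 31.
Solving: y_equipment = 3, y_stone = 9.5.
Δz = y_equipment·Δb = 3 × (1) = 3, so new z* = 3036 + 3 = 3039.

3039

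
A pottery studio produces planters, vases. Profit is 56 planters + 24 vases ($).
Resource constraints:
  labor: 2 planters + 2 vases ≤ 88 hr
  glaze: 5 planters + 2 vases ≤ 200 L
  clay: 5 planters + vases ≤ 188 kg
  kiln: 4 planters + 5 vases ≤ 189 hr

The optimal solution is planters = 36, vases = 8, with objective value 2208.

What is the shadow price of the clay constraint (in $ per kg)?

8

Binding: labor and clay. Non-binding: glaze (4 unused), kiln (5 unused).
Since glaze, kiln are not tight, their duals are 0.
Dual feasibility on the basic columns requires 2·y_labor + 5·y_clay = 56, 2·y_labor + 1·y_clay = 24.
This yields shadow prices y_labor = 8, y_clay = 8.
Shadow price of clay = 8.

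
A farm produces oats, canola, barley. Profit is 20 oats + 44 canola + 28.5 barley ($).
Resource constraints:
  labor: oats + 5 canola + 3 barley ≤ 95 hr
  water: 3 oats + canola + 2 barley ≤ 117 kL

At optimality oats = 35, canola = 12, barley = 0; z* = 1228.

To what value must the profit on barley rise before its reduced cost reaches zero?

Check each constraint at x*: labor 95/95 (tight); water 117/117 (tight).
From A_Bᵀ y = c: 1·y_labor + 3·y_water = 20; 5·y_labor + 1·y_water = 44.
→ y_labor = 8 and y_water = 4.
barley enters the basis when its profit ≥ yᵀa₃ = 8·3 + 4·2 = 32.

32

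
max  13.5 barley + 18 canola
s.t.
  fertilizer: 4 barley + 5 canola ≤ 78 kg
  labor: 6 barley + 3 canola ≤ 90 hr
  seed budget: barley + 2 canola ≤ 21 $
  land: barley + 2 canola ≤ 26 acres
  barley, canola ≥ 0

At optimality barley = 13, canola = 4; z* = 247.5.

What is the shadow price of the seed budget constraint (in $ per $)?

At the optimum: fertilizer uses 72 of 78 (slack = 6); labor uses 90 of 90 (binding); seed budget uses 21 of 21 (binding); land uses 21 of 26 (slack = 5).
By complementary slackness, y = 0 for the non-binding constraints.
Dual feasibility on the basic columns requires 6·y_labor + 1·y_seed budget = 13.5, 3·y_labor + 2·y_seed budget = 18.
Solving: y_labor = 1, y_seed budget = 7.5.
Shadow price of seed budget = 7.5.

7.5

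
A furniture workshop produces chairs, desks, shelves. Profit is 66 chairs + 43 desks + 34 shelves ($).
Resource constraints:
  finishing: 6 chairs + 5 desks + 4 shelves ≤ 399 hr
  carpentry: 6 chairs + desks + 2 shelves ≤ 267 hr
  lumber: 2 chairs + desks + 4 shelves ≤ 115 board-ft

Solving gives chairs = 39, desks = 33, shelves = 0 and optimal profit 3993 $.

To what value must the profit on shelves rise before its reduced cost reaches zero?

38

Check each constraint at x*: finishing 399/399 (tight); carpentry 267/267 (tight); lumber 111/115 (slack 4).
Since lumber is not tight, its dual is 0.
From A_Bᵀ y = c: 6·y_finishing + 6·y_carpentry = 66; 5·y_finishing + 1·y_carpentry = 43.
This yields shadow prices y_finishing = 8, y_carpentry = 3.
shelves enters the basis when its profit ≥ yᵀa₃ = 8·4 + 3·2 = 38.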